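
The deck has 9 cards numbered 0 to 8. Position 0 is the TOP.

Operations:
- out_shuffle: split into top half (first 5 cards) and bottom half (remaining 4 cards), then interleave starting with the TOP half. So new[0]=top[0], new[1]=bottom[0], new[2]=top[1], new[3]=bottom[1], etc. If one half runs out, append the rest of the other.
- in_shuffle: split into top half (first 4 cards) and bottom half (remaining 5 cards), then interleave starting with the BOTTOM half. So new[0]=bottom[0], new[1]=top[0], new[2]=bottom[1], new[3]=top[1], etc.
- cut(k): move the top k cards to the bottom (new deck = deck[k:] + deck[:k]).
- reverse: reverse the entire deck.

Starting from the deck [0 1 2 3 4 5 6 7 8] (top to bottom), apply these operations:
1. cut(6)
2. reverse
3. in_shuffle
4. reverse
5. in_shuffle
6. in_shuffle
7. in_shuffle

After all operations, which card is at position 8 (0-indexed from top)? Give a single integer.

After op 1 (cut(6)): [6 7 8 0 1 2 3 4 5]
After op 2 (reverse): [5 4 3 2 1 0 8 7 6]
After op 3 (in_shuffle): [1 5 0 4 8 3 7 2 6]
After op 4 (reverse): [6 2 7 3 8 4 0 5 1]
After op 5 (in_shuffle): [8 6 4 2 0 7 5 3 1]
After op 6 (in_shuffle): [0 8 7 6 5 4 3 2 1]
After op 7 (in_shuffle): [5 0 4 8 3 7 2 6 1]
Position 8: card 1.

Answer: 1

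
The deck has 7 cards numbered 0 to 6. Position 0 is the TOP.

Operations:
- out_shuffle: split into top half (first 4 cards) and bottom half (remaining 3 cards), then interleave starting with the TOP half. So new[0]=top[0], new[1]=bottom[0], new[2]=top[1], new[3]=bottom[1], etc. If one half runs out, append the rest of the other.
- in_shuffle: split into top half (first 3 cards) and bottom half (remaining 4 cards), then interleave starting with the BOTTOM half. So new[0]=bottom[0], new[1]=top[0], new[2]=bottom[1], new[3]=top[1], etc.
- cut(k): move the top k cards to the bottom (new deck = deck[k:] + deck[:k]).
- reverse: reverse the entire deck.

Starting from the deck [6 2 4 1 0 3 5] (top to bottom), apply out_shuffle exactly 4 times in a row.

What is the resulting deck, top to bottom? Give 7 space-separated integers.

Answer: 6 0 2 3 4 5 1

Derivation:
After op 1 (out_shuffle): [6 0 2 3 4 5 1]
After op 2 (out_shuffle): [6 4 0 5 2 1 3]
After op 3 (out_shuffle): [6 2 4 1 0 3 5]
After op 4 (out_shuffle): [6 0 2 3 4 5 1]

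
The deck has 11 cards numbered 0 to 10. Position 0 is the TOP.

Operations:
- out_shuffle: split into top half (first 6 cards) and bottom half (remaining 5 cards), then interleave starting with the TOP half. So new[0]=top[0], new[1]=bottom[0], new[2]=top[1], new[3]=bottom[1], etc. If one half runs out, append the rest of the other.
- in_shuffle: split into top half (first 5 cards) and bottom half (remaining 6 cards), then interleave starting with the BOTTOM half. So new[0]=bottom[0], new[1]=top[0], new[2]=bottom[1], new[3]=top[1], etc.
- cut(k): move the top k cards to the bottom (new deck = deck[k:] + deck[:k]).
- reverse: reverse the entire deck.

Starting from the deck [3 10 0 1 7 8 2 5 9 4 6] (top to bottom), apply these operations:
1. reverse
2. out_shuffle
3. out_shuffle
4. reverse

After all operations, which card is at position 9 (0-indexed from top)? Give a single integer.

After op 1 (reverse): [6 4 9 5 2 8 7 1 0 10 3]
After op 2 (out_shuffle): [6 7 4 1 9 0 5 10 2 3 8]
After op 3 (out_shuffle): [6 5 7 10 4 2 1 3 9 8 0]
After op 4 (reverse): [0 8 9 3 1 2 4 10 7 5 6]
Position 9: card 5.

Answer: 5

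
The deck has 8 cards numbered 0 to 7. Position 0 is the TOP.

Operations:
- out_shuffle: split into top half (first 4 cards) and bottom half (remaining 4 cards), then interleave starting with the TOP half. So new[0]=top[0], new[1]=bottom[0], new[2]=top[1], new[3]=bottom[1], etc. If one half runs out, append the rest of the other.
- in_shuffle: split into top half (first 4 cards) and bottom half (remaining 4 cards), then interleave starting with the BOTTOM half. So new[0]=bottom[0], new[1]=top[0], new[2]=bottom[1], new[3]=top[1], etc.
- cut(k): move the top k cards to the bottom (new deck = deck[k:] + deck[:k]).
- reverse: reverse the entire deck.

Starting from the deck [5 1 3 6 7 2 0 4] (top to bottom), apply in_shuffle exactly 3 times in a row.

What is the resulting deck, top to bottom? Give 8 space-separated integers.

Answer: 4 0 2 7 6 3 1 5

Derivation:
After op 1 (in_shuffle): [7 5 2 1 0 3 4 6]
After op 2 (in_shuffle): [0 7 3 5 4 2 6 1]
After op 3 (in_shuffle): [4 0 2 7 6 3 1 5]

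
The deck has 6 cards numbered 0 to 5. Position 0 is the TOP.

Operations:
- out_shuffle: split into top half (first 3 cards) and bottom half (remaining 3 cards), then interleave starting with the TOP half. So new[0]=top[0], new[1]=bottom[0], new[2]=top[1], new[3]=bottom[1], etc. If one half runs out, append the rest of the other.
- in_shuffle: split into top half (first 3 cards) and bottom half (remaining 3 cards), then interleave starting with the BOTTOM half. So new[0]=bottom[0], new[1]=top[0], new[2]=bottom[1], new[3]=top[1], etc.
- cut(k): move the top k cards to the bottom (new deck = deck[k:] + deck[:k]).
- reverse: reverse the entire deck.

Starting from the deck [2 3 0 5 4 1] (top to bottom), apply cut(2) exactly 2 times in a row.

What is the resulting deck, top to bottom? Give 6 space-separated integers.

Answer: 4 1 2 3 0 5

Derivation:
After op 1 (cut(2)): [0 5 4 1 2 3]
After op 2 (cut(2)): [4 1 2 3 0 5]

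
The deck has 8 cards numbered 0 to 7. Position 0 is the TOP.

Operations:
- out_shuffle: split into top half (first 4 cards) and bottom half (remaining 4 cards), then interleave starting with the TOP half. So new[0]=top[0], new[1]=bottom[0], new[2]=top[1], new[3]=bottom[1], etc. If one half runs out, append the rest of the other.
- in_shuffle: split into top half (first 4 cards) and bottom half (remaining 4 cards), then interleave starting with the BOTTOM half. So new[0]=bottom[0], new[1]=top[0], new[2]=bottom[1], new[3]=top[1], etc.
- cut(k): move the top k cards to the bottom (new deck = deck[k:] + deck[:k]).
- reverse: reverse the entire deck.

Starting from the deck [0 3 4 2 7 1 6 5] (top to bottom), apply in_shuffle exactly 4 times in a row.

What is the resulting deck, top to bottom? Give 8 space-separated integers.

After op 1 (in_shuffle): [7 0 1 3 6 4 5 2]
After op 2 (in_shuffle): [6 7 4 0 5 1 2 3]
After op 3 (in_shuffle): [5 6 1 7 2 4 3 0]
After op 4 (in_shuffle): [2 5 4 6 3 1 0 7]

Answer: 2 5 4 6 3 1 0 7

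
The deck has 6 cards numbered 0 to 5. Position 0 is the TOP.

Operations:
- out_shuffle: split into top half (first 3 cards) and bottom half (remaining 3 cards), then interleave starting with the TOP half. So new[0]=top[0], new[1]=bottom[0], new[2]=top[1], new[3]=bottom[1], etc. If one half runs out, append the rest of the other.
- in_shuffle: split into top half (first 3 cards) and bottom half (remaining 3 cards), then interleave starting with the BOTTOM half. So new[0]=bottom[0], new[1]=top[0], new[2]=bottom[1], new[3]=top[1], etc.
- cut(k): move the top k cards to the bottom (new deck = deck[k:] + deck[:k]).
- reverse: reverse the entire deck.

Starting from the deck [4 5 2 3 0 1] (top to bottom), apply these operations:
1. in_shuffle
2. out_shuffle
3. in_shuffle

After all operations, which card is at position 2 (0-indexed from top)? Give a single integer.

After op 1 (in_shuffle): [3 4 0 5 1 2]
After op 2 (out_shuffle): [3 5 4 1 0 2]
After op 3 (in_shuffle): [1 3 0 5 2 4]
Position 2: card 0.

Answer: 0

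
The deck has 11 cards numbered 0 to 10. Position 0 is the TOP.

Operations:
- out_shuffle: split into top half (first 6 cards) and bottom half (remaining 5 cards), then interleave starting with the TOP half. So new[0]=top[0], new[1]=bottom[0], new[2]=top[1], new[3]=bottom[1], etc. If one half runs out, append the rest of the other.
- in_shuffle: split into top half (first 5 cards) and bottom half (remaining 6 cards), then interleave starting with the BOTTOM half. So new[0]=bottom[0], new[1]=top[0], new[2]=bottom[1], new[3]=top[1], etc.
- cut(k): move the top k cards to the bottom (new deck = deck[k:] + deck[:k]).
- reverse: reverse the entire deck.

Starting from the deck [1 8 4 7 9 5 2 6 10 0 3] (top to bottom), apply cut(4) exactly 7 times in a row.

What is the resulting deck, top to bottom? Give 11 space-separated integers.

After op 1 (cut(4)): [9 5 2 6 10 0 3 1 8 4 7]
After op 2 (cut(4)): [10 0 3 1 8 4 7 9 5 2 6]
After op 3 (cut(4)): [8 4 7 9 5 2 6 10 0 3 1]
After op 4 (cut(4)): [5 2 6 10 0 3 1 8 4 7 9]
After op 5 (cut(4)): [0 3 1 8 4 7 9 5 2 6 10]
After op 6 (cut(4)): [4 7 9 5 2 6 10 0 3 1 8]
After op 7 (cut(4)): [2 6 10 0 3 1 8 4 7 9 5]

Answer: 2 6 10 0 3 1 8 4 7 9 5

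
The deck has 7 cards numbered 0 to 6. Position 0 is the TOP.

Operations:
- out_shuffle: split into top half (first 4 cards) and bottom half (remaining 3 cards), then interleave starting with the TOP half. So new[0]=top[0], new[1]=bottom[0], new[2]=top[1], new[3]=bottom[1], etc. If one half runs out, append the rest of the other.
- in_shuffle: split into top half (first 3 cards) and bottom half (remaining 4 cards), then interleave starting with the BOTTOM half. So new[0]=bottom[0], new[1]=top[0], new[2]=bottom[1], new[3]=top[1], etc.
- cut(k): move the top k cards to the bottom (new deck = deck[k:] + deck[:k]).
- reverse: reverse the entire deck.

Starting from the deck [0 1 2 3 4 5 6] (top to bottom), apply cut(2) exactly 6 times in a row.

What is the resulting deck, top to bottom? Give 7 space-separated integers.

Answer: 5 6 0 1 2 3 4

Derivation:
After op 1 (cut(2)): [2 3 4 5 6 0 1]
After op 2 (cut(2)): [4 5 6 0 1 2 3]
After op 3 (cut(2)): [6 0 1 2 3 4 5]
After op 4 (cut(2)): [1 2 3 4 5 6 0]
After op 5 (cut(2)): [3 4 5 6 0 1 2]
After op 6 (cut(2)): [5 6 0 1 2 3 4]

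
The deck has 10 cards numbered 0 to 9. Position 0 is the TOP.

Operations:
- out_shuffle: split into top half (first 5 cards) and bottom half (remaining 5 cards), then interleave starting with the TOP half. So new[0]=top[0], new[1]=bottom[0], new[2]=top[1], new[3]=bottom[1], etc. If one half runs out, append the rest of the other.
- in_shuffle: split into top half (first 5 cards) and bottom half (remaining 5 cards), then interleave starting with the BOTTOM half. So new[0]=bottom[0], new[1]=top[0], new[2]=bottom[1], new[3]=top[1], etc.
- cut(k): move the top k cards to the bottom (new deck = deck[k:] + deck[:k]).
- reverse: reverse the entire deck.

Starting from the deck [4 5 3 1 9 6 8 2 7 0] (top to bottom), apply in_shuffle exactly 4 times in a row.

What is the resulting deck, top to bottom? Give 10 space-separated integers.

Answer: 7 8 9 3 4 0 2 6 1 5

Derivation:
After op 1 (in_shuffle): [6 4 8 5 2 3 7 1 0 9]
After op 2 (in_shuffle): [3 6 7 4 1 8 0 5 9 2]
After op 3 (in_shuffle): [8 3 0 6 5 7 9 4 2 1]
After op 4 (in_shuffle): [7 8 9 3 4 0 2 6 1 5]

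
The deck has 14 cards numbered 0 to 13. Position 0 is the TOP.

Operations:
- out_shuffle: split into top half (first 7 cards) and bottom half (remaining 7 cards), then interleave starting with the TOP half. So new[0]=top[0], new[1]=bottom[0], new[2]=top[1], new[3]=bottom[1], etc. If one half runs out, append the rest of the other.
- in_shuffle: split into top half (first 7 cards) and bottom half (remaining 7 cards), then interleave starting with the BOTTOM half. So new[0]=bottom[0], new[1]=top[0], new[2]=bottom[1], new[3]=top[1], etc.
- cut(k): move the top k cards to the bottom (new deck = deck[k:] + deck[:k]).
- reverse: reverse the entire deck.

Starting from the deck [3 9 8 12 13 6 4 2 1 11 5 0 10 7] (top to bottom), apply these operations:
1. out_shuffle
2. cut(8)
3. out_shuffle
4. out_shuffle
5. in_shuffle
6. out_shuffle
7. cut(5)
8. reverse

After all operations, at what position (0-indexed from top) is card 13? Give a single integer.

Answer: 2

Derivation:
After op 1 (out_shuffle): [3 2 9 1 8 11 12 5 13 0 6 10 4 7]
After op 2 (cut(8)): [13 0 6 10 4 7 3 2 9 1 8 11 12 5]
After op 3 (out_shuffle): [13 2 0 9 6 1 10 8 4 11 7 12 3 5]
After op 4 (out_shuffle): [13 8 2 4 0 11 9 7 6 12 1 3 10 5]
After op 5 (in_shuffle): [7 13 6 8 12 2 1 4 3 0 10 11 5 9]
After op 6 (out_shuffle): [7 4 13 3 6 0 8 10 12 11 2 5 1 9]
After op 7 (cut(5)): [0 8 10 12 11 2 5 1 9 7 4 13 3 6]
After op 8 (reverse): [6 3 13 4 7 9 1 5 2 11 12 10 8 0]
Card 13 is at position 2.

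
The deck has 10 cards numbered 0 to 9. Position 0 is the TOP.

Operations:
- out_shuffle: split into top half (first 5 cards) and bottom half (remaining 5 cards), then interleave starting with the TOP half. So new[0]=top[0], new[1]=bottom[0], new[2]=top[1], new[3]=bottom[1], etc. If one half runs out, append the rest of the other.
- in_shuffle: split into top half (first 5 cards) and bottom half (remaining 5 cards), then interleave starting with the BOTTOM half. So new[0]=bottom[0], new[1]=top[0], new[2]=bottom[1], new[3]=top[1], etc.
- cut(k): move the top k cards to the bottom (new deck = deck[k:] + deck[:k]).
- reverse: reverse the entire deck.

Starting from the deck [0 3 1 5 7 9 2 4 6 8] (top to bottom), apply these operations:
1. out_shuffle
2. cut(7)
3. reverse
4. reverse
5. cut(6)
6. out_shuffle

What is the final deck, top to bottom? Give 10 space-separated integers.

Answer: 2 7 1 8 4 0 5 9 6 3

Derivation:
After op 1 (out_shuffle): [0 9 3 2 1 4 5 6 7 8]
After op 2 (cut(7)): [6 7 8 0 9 3 2 1 4 5]
After op 3 (reverse): [5 4 1 2 3 9 0 8 7 6]
After op 4 (reverse): [6 7 8 0 9 3 2 1 4 5]
After op 5 (cut(6)): [2 1 4 5 6 7 8 0 9 3]
After op 6 (out_shuffle): [2 7 1 8 4 0 5 9 6 3]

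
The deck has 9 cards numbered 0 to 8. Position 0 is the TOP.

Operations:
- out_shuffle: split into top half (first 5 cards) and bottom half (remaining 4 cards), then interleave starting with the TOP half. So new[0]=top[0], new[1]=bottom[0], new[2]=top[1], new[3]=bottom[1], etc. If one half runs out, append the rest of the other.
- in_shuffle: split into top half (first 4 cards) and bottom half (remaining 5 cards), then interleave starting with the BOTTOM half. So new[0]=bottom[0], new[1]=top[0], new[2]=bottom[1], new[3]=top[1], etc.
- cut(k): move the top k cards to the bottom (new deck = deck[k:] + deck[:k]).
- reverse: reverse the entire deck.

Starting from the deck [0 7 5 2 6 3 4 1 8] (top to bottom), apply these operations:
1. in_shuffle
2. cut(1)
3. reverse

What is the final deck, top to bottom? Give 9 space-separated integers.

After op 1 (in_shuffle): [6 0 3 7 4 5 1 2 8]
After op 2 (cut(1)): [0 3 7 4 5 1 2 8 6]
After op 3 (reverse): [6 8 2 1 5 4 7 3 0]

Answer: 6 8 2 1 5 4 7 3 0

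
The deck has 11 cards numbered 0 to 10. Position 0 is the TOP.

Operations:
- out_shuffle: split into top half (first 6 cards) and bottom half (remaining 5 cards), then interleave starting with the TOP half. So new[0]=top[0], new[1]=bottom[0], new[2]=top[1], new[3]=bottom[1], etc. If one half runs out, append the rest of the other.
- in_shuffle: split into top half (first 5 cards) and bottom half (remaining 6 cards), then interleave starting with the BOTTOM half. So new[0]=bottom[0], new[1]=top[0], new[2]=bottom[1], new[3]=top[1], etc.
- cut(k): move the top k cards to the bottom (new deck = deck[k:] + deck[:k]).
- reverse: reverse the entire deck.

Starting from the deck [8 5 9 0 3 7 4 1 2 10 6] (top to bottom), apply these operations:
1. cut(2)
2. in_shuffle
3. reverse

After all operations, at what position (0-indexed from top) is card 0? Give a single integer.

Answer: 7

Derivation:
After op 1 (cut(2)): [9 0 3 7 4 1 2 10 6 8 5]
After op 2 (in_shuffle): [1 9 2 0 10 3 6 7 8 4 5]
After op 3 (reverse): [5 4 8 7 6 3 10 0 2 9 1]
Card 0 is at position 7.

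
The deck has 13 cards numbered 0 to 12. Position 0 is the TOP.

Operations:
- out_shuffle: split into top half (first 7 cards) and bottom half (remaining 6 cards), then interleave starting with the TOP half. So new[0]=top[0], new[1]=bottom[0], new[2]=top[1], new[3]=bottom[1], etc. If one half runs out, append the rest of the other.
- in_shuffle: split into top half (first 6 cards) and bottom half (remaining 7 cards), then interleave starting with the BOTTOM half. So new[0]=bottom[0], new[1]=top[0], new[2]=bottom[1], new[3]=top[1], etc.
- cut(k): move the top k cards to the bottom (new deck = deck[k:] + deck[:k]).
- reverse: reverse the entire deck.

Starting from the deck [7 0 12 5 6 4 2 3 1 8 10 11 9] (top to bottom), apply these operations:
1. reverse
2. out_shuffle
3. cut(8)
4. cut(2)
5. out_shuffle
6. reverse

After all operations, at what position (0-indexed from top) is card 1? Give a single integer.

After op 1 (reverse): [9 11 10 8 1 3 2 4 6 5 12 0 7]
After op 2 (out_shuffle): [9 4 11 6 10 5 8 12 1 0 3 7 2]
After op 3 (cut(8)): [1 0 3 7 2 9 4 11 6 10 5 8 12]
After op 4 (cut(2)): [3 7 2 9 4 11 6 10 5 8 12 1 0]
After op 5 (out_shuffle): [3 10 7 5 2 8 9 12 4 1 11 0 6]
After op 6 (reverse): [6 0 11 1 4 12 9 8 2 5 7 10 3]
Card 1 is at position 3.

Answer: 3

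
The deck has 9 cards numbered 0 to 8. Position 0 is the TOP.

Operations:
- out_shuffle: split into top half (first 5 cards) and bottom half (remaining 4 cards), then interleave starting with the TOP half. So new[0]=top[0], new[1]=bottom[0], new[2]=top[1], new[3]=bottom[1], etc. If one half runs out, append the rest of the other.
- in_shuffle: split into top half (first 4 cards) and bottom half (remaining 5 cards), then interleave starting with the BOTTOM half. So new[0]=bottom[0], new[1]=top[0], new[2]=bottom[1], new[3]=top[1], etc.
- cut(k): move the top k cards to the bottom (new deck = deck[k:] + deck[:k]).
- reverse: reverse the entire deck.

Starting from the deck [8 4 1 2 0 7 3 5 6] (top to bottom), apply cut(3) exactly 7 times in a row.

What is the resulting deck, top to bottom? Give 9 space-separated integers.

After op 1 (cut(3)): [2 0 7 3 5 6 8 4 1]
After op 2 (cut(3)): [3 5 6 8 4 1 2 0 7]
After op 3 (cut(3)): [8 4 1 2 0 7 3 5 6]
After op 4 (cut(3)): [2 0 7 3 5 6 8 4 1]
After op 5 (cut(3)): [3 5 6 8 4 1 2 0 7]
After op 6 (cut(3)): [8 4 1 2 0 7 3 5 6]
After op 7 (cut(3)): [2 0 7 3 5 6 8 4 1]

Answer: 2 0 7 3 5 6 8 4 1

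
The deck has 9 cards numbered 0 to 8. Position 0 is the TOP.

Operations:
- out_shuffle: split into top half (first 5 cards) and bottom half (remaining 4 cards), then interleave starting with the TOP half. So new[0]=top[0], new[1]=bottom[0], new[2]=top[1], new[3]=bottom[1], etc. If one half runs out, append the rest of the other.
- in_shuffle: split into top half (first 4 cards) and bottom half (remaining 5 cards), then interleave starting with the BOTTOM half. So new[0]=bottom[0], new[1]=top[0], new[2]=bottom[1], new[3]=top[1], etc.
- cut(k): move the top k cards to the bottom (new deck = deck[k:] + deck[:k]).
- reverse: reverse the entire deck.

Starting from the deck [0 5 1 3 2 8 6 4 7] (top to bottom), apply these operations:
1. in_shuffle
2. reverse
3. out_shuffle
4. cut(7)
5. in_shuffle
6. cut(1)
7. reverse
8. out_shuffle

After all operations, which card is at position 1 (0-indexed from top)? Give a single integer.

After op 1 (in_shuffle): [2 0 8 5 6 1 4 3 7]
After op 2 (reverse): [7 3 4 1 6 5 8 0 2]
After op 3 (out_shuffle): [7 5 3 8 4 0 1 2 6]
After op 4 (cut(7)): [2 6 7 5 3 8 4 0 1]
After op 5 (in_shuffle): [3 2 8 6 4 7 0 5 1]
After op 6 (cut(1)): [2 8 6 4 7 0 5 1 3]
After op 7 (reverse): [3 1 5 0 7 4 6 8 2]
After op 8 (out_shuffle): [3 4 1 6 5 8 0 2 7]
Position 1: card 4.

Answer: 4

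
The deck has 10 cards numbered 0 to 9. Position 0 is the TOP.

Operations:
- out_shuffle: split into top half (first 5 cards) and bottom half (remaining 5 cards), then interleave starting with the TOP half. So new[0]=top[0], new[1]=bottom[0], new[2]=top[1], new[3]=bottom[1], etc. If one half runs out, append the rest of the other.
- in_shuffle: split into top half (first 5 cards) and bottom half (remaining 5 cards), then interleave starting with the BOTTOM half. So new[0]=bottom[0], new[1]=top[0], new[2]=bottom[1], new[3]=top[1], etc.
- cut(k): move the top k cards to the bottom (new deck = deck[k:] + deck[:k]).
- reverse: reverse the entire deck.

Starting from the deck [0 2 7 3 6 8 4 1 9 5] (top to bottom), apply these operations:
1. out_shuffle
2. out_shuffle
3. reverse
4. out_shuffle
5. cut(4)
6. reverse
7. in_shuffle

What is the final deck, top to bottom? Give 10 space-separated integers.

After op 1 (out_shuffle): [0 8 2 4 7 1 3 9 6 5]
After op 2 (out_shuffle): [0 1 8 3 2 9 4 6 7 5]
After op 3 (reverse): [5 7 6 4 9 2 3 8 1 0]
After op 4 (out_shuffle): [5 2 7 3 6 8 4 1 9 0]
After op 5 (cut(4)): [6 8 4 1 9 0 5 2 7 3]
After op 6 (reverse): [3 7 2 5 0 9 1 4 8 6]
After op 7 (in_shuffle): [9 3 1 7 4 2 8 5 6 0]

Answer: 9 3 1 7 4 2 8 5 6 0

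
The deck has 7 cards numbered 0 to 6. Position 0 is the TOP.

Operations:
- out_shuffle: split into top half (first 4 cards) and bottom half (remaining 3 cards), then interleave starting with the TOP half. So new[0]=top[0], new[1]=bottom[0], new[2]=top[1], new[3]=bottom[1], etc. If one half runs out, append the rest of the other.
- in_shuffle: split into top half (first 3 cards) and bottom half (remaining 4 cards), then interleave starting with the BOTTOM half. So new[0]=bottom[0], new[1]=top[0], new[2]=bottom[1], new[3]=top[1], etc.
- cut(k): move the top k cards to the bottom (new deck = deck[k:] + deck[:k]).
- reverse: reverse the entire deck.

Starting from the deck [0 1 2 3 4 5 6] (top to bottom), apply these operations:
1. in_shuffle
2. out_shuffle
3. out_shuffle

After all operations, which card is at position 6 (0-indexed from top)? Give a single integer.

Answer: 2

Derivation:
After op 1 (in_shuffle): [3 0 4 1 5 2 6]
After op 2 (out_shuffle): [3 5 0 2 4 6 1]
After op 3 (out_shuffle): [3 4 5 6 0 1 2]
Position 6: card 2.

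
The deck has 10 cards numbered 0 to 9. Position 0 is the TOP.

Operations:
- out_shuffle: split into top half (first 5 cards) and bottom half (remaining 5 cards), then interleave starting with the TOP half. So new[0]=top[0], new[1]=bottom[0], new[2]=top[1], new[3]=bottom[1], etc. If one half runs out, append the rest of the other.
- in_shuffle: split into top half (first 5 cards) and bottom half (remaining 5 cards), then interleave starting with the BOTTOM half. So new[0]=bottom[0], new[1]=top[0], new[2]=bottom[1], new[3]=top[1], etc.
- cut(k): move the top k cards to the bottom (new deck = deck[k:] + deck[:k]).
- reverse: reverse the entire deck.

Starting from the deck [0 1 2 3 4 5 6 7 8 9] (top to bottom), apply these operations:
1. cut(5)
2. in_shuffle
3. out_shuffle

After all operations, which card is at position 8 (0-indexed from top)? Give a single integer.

Answer: 2

Derivation:
After op 1 (cut(5)): [5 6 7 8 9 0 1 2 3 4]
After op 2 (in_shuffle): [0 5 1 6 2 7 3 8 4 9]
After op 3 (out_shuffle): [0 7 5 3 1 8 6 4 2 9]
Position 8: card 2.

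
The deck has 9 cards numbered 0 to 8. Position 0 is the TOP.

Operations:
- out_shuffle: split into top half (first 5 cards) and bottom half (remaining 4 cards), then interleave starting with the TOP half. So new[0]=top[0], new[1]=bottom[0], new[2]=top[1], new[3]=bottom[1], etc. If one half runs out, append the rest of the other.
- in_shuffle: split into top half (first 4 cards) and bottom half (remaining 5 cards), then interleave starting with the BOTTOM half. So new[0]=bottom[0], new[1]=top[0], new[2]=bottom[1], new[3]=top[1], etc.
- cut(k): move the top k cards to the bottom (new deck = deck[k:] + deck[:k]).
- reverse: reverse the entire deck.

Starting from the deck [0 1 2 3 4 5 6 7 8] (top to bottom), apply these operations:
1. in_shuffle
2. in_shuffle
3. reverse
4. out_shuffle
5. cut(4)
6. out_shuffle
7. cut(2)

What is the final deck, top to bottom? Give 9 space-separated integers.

After op 1 (in_shuffle): [4 0 5 1 6 2 7 3 8]
After op 2 (in_shuffle): [6 4 2 0 7 5 3 1 8]
After op 3 (reverse): [8 1 3 5 7 0 2 4 6]
After op 4 (out_shuffle): [8 0 1 2 3 4 5 6 7]
After op 5 (cut(4)): [3 4 5 6 7 8 0 1 2]
After op 6 (out_shuffle): [3 8 4 0 5 1 6 2 7]
After op 7 (cut(2)): [4 0 5 1 6 2 7 3 8]

Answer: 4 0 5 1 6 2 7 3 8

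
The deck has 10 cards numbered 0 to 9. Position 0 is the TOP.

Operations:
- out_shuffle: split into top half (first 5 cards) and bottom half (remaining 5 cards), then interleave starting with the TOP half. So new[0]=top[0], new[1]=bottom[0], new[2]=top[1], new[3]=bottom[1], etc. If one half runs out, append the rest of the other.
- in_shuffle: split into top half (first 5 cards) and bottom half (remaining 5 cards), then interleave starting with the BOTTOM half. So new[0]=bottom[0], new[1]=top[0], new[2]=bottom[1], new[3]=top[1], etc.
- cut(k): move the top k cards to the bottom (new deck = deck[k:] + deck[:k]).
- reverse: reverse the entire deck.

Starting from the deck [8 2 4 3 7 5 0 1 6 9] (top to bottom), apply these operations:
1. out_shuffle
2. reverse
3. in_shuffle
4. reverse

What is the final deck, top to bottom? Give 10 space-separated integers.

After op 1 (out_shuffle): [8 5 2 0 4 1 3 6 7 9]
After op 2 (reverse): [9 7 6 3 1 4 0 2 5 8]
After op 3 (in_shuffle): [4 9 0 7 2 6 5 3 8 1]
After op 4 (reverse): [1 8 3 5 6 2 7 0 9 4]

Answer: 1 8 3 5 6 2 7 0 9 4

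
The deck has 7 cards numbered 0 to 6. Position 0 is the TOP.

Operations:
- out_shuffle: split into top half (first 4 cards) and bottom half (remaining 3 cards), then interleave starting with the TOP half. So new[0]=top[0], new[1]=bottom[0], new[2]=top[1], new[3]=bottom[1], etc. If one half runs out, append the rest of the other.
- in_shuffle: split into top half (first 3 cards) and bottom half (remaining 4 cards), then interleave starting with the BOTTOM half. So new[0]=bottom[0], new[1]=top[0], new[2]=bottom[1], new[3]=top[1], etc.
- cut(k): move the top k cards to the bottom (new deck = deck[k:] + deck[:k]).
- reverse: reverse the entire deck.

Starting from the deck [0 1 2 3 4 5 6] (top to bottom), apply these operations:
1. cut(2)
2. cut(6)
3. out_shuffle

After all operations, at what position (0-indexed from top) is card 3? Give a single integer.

Answer: 4

Derivation:
After op 1 (cut(2)): [2 3 4 5 6 0 1]
After op 2 (cut(6)): [1 2 3 4 5 6 0]
After op 3 (out_shuffle): [1 5 2 6 3 0 4]
Card 3 is at position 4.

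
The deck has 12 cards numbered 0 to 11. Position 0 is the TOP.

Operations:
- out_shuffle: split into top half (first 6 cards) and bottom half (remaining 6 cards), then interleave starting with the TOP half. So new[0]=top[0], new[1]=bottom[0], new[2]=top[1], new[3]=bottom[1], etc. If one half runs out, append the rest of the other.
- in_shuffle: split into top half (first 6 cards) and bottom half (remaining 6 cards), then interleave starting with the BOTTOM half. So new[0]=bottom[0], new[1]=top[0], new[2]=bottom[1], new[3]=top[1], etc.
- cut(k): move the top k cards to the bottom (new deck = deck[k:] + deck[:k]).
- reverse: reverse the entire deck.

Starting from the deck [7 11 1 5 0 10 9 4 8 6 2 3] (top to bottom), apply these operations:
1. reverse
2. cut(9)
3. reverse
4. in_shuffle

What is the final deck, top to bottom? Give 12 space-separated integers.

Answer: 6 5 2 0 3 10 7 9 11 4 1 8

Derivation:
After op 1 (reverse): [3 2 6 8 4 9 10 0 5 1 11 7]
After op 2 (cut(9)): [1 11 7 3 2 6 8 4 9 10 0 5]
After op 3 (reverse): [5 0 10 9 4 8 6 2 3 7 11 1]
After op 4 (in_shuffle): [6 5 2 0 3 10 7 9 11 4 1 8]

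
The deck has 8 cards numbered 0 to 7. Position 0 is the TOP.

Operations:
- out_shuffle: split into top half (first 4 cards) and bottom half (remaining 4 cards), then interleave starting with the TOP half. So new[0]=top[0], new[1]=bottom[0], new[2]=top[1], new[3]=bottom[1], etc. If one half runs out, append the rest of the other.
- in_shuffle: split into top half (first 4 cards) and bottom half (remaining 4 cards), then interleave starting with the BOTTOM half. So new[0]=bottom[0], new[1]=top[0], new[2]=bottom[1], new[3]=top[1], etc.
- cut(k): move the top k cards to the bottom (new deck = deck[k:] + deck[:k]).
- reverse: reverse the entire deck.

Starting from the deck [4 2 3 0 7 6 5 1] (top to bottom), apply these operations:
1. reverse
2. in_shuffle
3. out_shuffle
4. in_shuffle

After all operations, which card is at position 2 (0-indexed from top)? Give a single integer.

After op 1 (reverse): [1 5 6 7 0 3 2 4]
After op 2 (in_shuffle): [0 1 3 5 2 6 4 7]
After op 3 (out_shuffle): [0 2 1 6 3 4 5 7]
After op 4 (in_shuffle): [3 0 4 2 5 1 7 6]
Position 2: card 4.

Answer: 4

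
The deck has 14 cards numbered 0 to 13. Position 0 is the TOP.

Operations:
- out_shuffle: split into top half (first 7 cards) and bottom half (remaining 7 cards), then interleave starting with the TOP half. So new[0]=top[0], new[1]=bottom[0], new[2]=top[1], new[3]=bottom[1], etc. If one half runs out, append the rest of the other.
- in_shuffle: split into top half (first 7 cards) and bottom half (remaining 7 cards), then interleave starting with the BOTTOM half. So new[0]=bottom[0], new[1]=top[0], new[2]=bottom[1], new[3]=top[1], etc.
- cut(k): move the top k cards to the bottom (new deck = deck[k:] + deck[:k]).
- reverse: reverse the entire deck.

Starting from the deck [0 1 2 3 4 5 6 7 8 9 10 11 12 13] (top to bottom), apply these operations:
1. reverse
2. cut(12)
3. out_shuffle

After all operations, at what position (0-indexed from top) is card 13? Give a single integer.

After op 1 (reverse): [13 12 11 10 9 8 7 6 5 4 3 2 1 0]
After op 2 (cut(12)): [1 0 13 12 11 10 9 8 7 6 5 4 3 2]
After op 3 (out_shuffle): [1 8 0 7 13 6 12 5 11 4 10 3 9 2]
Card 13 is at position 4.

Answer: 4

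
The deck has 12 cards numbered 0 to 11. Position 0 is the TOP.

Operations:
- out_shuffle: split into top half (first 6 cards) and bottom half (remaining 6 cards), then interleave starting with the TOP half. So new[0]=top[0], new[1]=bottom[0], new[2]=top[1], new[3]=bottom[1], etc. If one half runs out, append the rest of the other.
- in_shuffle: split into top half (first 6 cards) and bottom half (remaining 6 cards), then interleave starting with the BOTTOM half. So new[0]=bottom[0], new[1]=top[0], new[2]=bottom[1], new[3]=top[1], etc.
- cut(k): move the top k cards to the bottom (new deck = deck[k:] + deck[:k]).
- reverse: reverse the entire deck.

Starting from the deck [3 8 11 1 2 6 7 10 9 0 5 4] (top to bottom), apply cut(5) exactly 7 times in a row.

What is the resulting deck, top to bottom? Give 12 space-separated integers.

After op 1 (cut(5)): [6 7 10 9 0 5 4 3 8 11 1 2]
After op 2 (cut(5)): [5 4 3 8 11 1 2 6 7 10 9 0]
After op 3 (cut(5)): [1 2 6 7 10 9 0 5 4 3 8 11]
After op 4 (cut(5)): [9 0 5 4 3 8 11 1 2 6 7 10]
After op 5 (cut(5)): [8 11 1 2 6 7 10 9 0 5 4 3]
After op 6 (cut(5)): [7 10 9 0 5 4 3 8 11 1 2 6]
After op 7 (cut(5)): [4 3 8 11 1 2 6 7 10 9 0 5]

Answer: 4 3 8 11 1 2 6 7 10 9 0 5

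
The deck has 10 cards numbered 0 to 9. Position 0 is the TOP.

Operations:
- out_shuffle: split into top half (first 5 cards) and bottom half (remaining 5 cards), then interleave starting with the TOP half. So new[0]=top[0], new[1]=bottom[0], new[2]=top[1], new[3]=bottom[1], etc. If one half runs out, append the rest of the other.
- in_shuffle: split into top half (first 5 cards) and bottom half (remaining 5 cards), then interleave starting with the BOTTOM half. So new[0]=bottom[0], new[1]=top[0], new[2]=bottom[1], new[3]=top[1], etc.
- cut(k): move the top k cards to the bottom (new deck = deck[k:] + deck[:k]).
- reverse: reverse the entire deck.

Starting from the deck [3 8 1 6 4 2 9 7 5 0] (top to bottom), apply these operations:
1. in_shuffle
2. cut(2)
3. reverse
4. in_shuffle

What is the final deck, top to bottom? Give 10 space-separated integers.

Answer: 5 3 1 2 7 4 8 0 9 6

Derivation:
After op 1 (in_shuffle): [2 3 9 8 7 1 5 6 0 4]
After op 2 (cut(2)): [9 8 7 1 5 6 0 4 2 3]
After op 3 (reverse): [3 2 4 0 6 5 1 7 8 9]
After op 4 (in_shuffle): [5 3 1 2 7 4 8 0 9 6]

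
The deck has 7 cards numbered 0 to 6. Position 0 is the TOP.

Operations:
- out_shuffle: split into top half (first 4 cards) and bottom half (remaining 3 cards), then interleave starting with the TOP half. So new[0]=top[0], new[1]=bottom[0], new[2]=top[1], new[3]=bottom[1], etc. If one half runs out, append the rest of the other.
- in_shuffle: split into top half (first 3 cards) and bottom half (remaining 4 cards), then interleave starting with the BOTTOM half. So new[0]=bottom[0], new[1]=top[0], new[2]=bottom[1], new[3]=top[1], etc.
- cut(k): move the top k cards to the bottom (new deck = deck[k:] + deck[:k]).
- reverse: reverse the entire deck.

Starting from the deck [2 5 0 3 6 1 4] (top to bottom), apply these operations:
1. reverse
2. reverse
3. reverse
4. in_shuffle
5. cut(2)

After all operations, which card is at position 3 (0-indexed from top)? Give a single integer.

Answer: 6

Derivation:
After op 1 (reverse): [4 1 6 3 0 5 2]
After op 2 (reverse): [2 5 0 3 6 1 4]
After op 3 (reverse): [4 1 6 3 0 5 2]
After op 4 (in_shuffle): [3 4 0 1 5 6 2]
After op 5 (cut(2)): [0 1 5 6 2 3 4]
Position 3: card 6.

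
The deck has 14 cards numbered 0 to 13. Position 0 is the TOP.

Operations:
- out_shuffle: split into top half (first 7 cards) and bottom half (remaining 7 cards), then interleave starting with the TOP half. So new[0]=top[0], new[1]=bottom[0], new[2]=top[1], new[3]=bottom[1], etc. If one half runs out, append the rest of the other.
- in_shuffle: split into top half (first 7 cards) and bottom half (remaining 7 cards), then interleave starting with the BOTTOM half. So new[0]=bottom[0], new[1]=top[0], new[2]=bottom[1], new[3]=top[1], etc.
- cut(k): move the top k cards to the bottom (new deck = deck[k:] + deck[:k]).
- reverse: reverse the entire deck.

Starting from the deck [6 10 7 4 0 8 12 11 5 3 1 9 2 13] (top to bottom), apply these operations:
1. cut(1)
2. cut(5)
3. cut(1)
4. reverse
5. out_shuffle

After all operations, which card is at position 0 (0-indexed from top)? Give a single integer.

Answer: 12

Derivation:
After op 1 (cut(1)): [10 7 4 0 8 12 11 5 3 1 9 2 13 6]
After op 2 (cut(5)): [12 11 5 3 1 9 2 13 6 10 7 4 0 8]
After op 3 (cut(1)): [11 5 3 1 9 2 13 6 10 7 4 0 8 12]
After op 4 (reverse): [12 8 0 4 7 10 6 13 2 9 1 3 5 11]
After op 5 (out_shuffle): [12 13 8 2 0 9 4 1 7 3 10 5 6 11]
Position 0: card 12.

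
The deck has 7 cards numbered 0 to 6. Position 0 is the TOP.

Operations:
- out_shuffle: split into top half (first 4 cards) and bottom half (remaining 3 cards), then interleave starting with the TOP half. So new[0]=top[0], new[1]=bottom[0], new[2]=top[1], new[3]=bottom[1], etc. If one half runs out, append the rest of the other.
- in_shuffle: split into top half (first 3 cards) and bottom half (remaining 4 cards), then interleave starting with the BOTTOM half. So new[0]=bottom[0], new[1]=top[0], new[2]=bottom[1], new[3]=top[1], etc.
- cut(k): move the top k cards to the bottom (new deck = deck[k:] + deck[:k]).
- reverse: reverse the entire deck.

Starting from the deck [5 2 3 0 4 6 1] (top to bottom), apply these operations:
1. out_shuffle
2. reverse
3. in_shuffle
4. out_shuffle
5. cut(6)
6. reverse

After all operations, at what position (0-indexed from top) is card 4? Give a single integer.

Answer: 4

Derivation:
After op 1 (out_shuffle): [5 4 2 6 3 1 0]
After op 2 (reverse): [0 1 3 6 2 4 5]
After op 3 (in_shuffle): [6 0 2 1 4 3 5]
After op 4 (out_shuffle): [6 4 0 3 2 5 1]
After op 5 (cut(6)): [1 6 4 0 3 2 5]
After op 6 (reverse): [5 2 3 0 4 6 1]
Card 4 is at position 4.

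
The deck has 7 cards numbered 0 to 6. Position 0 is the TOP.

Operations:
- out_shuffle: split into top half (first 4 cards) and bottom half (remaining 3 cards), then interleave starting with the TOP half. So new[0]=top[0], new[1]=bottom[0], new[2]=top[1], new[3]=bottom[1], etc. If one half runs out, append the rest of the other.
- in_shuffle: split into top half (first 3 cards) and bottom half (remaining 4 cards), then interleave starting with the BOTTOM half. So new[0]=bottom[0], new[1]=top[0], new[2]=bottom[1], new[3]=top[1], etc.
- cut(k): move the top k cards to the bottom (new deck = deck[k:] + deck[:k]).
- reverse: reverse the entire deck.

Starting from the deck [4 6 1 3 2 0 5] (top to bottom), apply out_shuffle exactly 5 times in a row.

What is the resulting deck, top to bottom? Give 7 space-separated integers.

After op 1 (out_shuffle): [4 2 6 0 1 5 3]
After op 2 (out_shuffle): [4 1 2 5 6 3 0]
After op 3 (out_shuffle): [4 6 1 3 2 0 5]
After op 4 (out_shuffle): [4 2 6 0 1 5 3]
After op 5 (out_shuffle): [4 1 2 5 6 3 0]

Answer: 4 1 2 5 6 3 0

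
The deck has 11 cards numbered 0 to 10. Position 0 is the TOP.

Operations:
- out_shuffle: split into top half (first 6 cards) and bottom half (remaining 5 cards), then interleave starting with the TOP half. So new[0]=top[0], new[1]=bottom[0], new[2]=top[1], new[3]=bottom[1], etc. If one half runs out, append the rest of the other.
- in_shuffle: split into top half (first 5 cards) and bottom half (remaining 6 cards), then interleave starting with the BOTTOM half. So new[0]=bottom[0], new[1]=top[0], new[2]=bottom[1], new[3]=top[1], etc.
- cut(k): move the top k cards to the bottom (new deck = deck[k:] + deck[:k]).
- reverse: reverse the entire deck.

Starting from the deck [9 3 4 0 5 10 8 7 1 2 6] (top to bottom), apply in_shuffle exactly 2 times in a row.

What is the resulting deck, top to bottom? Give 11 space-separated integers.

Answer: 4 10 1 9 0 8 2 3 5 7 6

Derivation:
After op 1 (in_shuffle): [10 9 8 3 7 4 1 0 2 5 6]
After op 2 (in_shuffle): [4 10 1 9 0 8 2 3 5 7 6]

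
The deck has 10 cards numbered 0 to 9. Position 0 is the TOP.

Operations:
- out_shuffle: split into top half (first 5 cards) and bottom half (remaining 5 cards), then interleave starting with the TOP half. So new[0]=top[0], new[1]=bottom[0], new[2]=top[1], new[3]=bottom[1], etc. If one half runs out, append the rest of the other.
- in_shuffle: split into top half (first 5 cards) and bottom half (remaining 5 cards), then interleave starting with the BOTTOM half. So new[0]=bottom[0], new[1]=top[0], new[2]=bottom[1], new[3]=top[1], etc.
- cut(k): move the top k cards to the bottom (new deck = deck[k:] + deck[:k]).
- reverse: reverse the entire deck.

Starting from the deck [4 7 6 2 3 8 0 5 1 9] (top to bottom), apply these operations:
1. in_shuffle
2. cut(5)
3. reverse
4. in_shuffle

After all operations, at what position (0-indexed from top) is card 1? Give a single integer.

Answer: 6

Derivation:
After op 1 (in_shuffle): [8 4 0 7 5 6 1 2 9 3]
After op 2 (cut(5)): [6 1 2 9 3 8 4 0 7 5]
After op 3 (reverse): [5 7 0 4 8 3 9 2 1 6]
After op 4 (in_shuffle): [3 5 9 7 2 0 1 4 6 8]
Card 1 is at position 6.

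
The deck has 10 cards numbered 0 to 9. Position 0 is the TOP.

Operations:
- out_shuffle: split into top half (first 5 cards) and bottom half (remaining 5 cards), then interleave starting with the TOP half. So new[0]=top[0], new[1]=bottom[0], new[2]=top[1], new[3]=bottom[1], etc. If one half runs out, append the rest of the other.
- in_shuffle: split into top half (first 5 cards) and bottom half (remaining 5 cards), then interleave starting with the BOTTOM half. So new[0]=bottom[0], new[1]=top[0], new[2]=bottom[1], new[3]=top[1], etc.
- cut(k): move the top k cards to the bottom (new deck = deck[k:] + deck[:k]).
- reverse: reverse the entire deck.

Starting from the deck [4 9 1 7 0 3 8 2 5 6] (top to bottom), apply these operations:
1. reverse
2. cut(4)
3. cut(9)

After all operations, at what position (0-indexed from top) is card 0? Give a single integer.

After op 1 (reverse): [6 5 2 8 3 0 7 1 9 4]
After op 2 (cut(4)): [3 0 7 1 9 4 6 5 2 8]
After op 3 (cut(9)): [8 3 0 7 1 9 4 6 5 2]
Card 0 is at position 2.

Answer: 2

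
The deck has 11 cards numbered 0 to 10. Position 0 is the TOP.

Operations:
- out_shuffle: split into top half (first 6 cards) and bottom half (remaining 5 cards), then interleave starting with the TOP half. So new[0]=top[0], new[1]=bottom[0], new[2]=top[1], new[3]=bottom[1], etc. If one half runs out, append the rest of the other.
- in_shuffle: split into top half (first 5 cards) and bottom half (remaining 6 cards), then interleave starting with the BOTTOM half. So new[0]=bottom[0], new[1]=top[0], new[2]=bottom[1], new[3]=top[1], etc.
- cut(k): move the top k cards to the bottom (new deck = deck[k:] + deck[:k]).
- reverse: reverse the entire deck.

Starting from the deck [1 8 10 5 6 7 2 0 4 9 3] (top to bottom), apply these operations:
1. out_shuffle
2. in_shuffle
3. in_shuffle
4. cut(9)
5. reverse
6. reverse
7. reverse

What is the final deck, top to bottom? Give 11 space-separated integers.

Answer: 10 2 3 5 0 1 6 4 8 7 9

Derivation:
After op 1 (out_shuffle): [1 2 8 0 10 4 5 9 6 3 7]
After op 2 (in_shuffle): [4 1 5 2 9 8 6 0 3 10 7]
After op 3 (in_shuffle): [8 4 6 1 0 5 3 2 10 9 7]
After op 4 (cut(9)): [9 7 8 4 6 1 0 5 3 2 10]
After op 5 (reverse): [10 2 3 5 0 1 6 4 8 7 9]
After op 6 (reverse): [9 7 8 4 6 1 0 5 3 2 10]
After op 7 (reverse): [10 2 3 5 0 1 6 4 8 7 9]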